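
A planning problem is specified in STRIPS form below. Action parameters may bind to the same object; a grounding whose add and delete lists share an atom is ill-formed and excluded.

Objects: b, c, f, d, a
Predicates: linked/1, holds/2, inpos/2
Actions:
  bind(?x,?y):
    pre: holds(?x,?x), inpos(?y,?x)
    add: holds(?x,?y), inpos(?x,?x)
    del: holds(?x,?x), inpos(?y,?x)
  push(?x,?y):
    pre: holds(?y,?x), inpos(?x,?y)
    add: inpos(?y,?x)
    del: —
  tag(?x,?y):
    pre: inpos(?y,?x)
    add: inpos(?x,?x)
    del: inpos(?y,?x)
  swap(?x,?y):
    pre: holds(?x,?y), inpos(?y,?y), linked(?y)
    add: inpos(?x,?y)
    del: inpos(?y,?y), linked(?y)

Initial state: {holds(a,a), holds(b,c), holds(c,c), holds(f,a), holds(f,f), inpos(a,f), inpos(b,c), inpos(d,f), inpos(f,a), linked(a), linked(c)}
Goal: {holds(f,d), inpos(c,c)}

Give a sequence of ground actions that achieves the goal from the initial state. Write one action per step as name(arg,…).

1. bind(c,b)  →  {holds(a,a), holds(b,c), holds(c,b), holds(f,a), holds(f,f), inpos(a,f), inpos(c,c), inpos(d,f), inpos(f,a), linked(a), linked(c)}
2. bind(f,d)  →  {holds(a,a), holds(b,c), holds(c,b), holds(f,a), holds(f,d), inpos(a,f), inpos(c,c), inpos(f,a), inpos(f,f), linked(a), linked(c)}

bind(c,b); bind(f,d)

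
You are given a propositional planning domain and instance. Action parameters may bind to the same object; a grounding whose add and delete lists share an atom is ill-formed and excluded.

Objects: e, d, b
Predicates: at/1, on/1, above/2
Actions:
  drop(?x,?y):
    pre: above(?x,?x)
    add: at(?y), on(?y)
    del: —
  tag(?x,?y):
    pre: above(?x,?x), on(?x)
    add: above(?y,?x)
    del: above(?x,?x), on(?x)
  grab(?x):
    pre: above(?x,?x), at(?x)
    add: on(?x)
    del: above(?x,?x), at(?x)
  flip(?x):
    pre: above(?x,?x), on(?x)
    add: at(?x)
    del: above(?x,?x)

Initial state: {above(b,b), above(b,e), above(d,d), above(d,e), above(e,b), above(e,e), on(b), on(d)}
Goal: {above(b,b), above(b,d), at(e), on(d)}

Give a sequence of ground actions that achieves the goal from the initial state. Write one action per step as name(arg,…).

drop(e,e); tag(d,b); drop(e,d)

1. drop(e,e)  →  {above(b,b), above(b,e), above(d,d), above(d,e), above(e,b), above(e,e), at(e), on(b), on(d), on(e)}
2. tag(d,b)  →  {above(b,b), above(b,d), above(b,e), above(d,e), above(e,b), above(e,e), at(e), on(b), on(e)}
3. drop(e,d)  →  {above(b,b), above(b,d), above(b,e), above(d,e), above(e,b), above(e,e), at(d), at(e), on(b), on(d), on(e)}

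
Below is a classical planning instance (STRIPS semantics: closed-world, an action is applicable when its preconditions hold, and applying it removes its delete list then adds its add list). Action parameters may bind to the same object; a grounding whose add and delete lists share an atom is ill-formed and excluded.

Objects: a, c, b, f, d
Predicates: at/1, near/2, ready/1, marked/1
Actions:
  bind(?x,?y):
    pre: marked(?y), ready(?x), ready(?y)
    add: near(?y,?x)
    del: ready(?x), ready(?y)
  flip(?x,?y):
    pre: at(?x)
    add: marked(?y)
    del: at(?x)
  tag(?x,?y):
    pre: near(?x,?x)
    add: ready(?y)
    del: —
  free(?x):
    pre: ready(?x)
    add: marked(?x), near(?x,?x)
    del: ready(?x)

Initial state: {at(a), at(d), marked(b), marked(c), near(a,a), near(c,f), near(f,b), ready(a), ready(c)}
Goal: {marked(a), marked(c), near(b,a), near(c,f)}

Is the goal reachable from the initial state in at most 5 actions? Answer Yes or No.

1. flip(a,a)  →  {at(d), marked(a), marked(b), marked(c), near(a,a), near(c,f), near(f,b), ready(a), ready(c)}
2. tag(a,b)  →  {at(d), marked(a), marked(b), marked(c), near(a,a), near(c,f), near(f,b), ready(a), ready(b), ready(c)}
3. bind(a,b)  →  {at(d), marked(a), marked(b), marked(c), near(a,a), near(b,a), near(c,f), near(f,b), ready(c)}
optimal plan length = 3; 3 ≤ 5

Yes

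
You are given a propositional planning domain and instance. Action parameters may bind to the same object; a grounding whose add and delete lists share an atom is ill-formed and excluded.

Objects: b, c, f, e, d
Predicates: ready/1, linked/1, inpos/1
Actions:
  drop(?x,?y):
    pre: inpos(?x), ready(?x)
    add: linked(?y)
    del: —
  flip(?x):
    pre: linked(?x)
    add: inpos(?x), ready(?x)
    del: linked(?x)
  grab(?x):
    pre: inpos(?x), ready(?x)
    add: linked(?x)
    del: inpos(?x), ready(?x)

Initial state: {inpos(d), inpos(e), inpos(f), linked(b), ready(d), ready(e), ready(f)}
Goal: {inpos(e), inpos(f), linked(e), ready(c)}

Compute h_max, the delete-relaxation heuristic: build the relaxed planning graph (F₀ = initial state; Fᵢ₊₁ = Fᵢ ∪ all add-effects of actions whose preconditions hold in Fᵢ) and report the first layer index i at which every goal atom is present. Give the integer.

2

F0 = init (7 atoms)
F1 = F0 ∪ {inpos(b), linked(c), linked(d), linked(e), linked(f), ready(b)}  (13 atoms)
F2 = F1 ∪ {inpos(c), ready(c)}  (15 atoms)
goal ⊆ F2  ⇒  h_max = 2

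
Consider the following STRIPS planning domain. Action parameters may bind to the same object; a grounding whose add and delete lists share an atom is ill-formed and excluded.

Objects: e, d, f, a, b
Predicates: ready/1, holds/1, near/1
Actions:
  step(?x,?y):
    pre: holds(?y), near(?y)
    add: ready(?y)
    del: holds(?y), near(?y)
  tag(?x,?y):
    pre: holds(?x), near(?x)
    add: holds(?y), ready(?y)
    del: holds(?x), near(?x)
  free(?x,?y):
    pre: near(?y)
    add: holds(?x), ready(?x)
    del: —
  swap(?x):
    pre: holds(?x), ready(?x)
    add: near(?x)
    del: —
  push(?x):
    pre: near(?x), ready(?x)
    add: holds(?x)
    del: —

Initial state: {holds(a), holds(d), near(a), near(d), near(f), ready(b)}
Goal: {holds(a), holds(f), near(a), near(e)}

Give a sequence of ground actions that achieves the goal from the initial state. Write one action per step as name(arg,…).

1. tag(d,e)  →  {holds(a), holds(e), near(a), near(f), ready(b), ready(e)}
2. free(f,f)  →  {holds(a), holds(e), holds(f), near(a), near(f), ready(b), ready(e), ready(f)}
3. swap(e)  →  {holds(a), holds(e), holds(f), near(a), near(e), near(f), ready(b), ready(e), ready(f)}

tag(d,e); free(f,f); swap(e)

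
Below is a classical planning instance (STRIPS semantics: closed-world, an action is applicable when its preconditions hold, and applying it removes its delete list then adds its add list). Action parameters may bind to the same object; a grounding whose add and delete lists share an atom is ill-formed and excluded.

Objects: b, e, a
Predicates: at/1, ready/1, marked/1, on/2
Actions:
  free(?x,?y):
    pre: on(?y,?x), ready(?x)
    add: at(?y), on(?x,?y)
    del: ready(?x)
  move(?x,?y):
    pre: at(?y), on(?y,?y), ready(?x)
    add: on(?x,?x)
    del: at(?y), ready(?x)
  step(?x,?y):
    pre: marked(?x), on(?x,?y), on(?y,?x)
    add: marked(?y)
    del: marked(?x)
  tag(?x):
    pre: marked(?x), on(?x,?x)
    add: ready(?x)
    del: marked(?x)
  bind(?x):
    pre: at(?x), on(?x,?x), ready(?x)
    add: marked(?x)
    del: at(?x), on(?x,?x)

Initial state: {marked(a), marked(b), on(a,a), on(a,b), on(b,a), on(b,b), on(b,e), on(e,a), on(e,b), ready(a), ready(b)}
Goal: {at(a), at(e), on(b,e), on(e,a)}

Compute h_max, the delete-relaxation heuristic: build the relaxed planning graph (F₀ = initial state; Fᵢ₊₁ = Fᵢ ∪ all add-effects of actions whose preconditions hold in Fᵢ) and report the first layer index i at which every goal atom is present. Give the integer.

1

F0 = init (11 atoms)
F1 = F0 ∪ {at(a), at(b), at(e), marked(e), on(a,e)}  (16 atoms)
goal ⊆ F1  ⇒  h_max = 1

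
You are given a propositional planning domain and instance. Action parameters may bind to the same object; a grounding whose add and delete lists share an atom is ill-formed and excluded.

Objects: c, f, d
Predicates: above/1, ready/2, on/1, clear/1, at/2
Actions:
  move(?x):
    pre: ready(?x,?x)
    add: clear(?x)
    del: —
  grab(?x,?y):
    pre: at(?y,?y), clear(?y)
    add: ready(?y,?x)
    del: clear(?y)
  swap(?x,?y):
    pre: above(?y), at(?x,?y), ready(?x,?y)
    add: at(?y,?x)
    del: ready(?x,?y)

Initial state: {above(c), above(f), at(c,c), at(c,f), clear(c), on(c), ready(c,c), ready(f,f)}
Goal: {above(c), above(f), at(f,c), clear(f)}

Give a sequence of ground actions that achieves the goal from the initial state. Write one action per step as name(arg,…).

1. move(f)  →  {above(c), above(f), at(c,c), at(c,f), clear(c), clear(f), on(c), ready(c,c), ready(f,f)}
2. grab(f,c)  →  {above(c), above(f), at(c,c), at(c,f), clear(f), on(c), ready(c,c), ready(c,f), ready(f,f)}
3. swap(c,f)  →  {above(c), above(f), at(c,c), at(c,f), at(f,c), clear(f), on(c), ready(c,c), ready(f,f)}

move(f); grab(f,c); swap(c,f)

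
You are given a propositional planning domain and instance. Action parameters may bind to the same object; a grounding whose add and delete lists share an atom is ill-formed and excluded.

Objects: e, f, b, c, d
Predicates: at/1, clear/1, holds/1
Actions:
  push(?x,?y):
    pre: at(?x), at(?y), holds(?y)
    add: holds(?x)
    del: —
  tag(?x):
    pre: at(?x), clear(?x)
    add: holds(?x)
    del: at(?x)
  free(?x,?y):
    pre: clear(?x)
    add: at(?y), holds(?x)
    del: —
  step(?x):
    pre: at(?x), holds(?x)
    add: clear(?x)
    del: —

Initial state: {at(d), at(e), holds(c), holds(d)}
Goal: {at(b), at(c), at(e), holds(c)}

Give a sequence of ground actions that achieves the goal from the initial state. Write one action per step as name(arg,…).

1. step(d)  →  {at(d), at(e), clear(d), holds(c), holds(d)}
2. free(d,b)  →  {at(b), at(d), at(e), clear(d), holds(c), holds(d)}
3. free(d,c)  →  {at(b), at(c), at(d), at(e), clear(d), holds(c), holds(d)}

step(d); free(d,b); free(d,c)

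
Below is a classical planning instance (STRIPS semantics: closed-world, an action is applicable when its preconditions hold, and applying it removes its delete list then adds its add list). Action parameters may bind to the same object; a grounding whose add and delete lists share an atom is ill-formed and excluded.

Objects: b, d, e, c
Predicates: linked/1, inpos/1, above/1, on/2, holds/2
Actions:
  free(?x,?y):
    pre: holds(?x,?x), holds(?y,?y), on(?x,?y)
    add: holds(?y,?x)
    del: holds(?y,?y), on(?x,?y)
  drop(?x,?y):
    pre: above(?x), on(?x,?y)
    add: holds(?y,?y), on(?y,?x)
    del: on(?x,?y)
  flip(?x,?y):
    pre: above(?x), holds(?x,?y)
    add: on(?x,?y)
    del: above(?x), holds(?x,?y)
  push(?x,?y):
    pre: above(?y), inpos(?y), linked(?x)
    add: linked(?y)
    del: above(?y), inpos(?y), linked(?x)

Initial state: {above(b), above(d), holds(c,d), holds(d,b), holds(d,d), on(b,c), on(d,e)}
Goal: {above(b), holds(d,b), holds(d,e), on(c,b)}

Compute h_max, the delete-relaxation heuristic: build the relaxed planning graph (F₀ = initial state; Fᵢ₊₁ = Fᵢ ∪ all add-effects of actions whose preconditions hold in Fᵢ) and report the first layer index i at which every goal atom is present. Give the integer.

2

F0 = init (7 atoms)
F1 = F0 ∪ {holds(c,c), holds(e,e), on(c,b), on(d,b), on(d,d), on(e,d)}  (13 atoms)
F2 = F1 ∪ {holds(b,b), holds(d,e), holds(e,d), on(b,d)}  (17 atoms)
goal ⊆ F2  ⇒  h_max = 2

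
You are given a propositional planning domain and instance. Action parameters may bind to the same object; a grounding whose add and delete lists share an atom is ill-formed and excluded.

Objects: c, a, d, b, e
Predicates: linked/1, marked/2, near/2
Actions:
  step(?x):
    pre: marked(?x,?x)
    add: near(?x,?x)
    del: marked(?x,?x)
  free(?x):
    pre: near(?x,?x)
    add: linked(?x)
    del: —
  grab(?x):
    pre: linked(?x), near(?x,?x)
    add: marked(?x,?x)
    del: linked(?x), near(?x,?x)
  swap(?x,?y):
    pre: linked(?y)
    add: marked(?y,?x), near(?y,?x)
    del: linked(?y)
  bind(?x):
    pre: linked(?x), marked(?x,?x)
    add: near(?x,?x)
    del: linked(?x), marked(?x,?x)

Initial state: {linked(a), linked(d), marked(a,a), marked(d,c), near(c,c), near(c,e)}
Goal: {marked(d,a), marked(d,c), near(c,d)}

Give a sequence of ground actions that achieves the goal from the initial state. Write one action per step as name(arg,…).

1. free(c)  →  {linked(a), linked(c), linked(d), marked(a,a), marked(d,c), near(c,c), near(c,e)}
2. swap(a,d)  →  {linked(a), linked(c), marked(a,a), marked(d,a), marked(d,c), near(c,c), near(c,e), near(d,a)}
3. swap(d,c)  →  {linked(a), marked(a,a), marked(c,d), marked(d,a), marked(d,c), near(c,c), near(c,d), near(c,e), near(d,a)}

free(c); swap(a,d); swap(d,c)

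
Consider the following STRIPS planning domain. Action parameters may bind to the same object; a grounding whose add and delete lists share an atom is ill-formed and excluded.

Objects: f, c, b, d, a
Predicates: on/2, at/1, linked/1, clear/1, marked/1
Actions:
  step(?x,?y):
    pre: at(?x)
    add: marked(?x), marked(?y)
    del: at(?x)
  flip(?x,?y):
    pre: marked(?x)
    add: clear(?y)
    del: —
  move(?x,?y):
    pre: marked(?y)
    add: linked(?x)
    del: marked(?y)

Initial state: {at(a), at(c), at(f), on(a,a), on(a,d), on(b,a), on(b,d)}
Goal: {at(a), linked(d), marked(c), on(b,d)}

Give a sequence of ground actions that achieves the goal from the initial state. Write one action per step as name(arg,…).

1. step(f,c)  →  {at(a), at(c), marked(c), marked(f), on(a,a), on(a,d), on(b,a), on(b,d)}
2. move(d,f)  →  {at(a), at(c), linked(d), marked(c), on(a,a), on(a,d), on(b,a), on(b,d)}

step(f,c); move(d,f)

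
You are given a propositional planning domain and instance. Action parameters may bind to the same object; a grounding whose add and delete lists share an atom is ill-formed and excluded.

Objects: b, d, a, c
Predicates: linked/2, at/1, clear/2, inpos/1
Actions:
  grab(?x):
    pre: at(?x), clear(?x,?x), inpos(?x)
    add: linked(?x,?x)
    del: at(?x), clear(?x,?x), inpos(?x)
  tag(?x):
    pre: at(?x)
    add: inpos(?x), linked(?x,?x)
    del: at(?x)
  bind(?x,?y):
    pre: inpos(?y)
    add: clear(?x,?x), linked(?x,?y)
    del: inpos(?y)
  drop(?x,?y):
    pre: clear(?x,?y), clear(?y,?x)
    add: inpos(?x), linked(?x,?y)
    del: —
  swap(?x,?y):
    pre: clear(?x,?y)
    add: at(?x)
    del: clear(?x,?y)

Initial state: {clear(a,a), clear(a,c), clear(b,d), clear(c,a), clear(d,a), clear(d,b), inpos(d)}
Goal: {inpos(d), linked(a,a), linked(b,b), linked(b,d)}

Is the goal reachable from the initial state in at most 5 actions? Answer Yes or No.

Yes

1. drop(b,d)  →  {clear(a,a), clear(a,c), clear(b,d), clear(c,a), clear(d,a), clear(d,b), inpos(b), inpos(d), linked(b,d)}
2. bind(b,b)  →  {clear(a,a), clear(a,c), clear(b,b), clear(b,d), clear(c,a), clear(d,a), clear(d,b), inpos(d), linked(b,b), linked(b,d)}
3. drop(a,a)  →  {clear(a,a), clear(a,c), clear(b,b), clear(b,d), clear(c,a), clear(d,a), clear(d,b), inpos(a), inpos(d), linked(a,a), linked(b,b), linked(b,d)}
optimal plan length = 3; 3 ≤ 5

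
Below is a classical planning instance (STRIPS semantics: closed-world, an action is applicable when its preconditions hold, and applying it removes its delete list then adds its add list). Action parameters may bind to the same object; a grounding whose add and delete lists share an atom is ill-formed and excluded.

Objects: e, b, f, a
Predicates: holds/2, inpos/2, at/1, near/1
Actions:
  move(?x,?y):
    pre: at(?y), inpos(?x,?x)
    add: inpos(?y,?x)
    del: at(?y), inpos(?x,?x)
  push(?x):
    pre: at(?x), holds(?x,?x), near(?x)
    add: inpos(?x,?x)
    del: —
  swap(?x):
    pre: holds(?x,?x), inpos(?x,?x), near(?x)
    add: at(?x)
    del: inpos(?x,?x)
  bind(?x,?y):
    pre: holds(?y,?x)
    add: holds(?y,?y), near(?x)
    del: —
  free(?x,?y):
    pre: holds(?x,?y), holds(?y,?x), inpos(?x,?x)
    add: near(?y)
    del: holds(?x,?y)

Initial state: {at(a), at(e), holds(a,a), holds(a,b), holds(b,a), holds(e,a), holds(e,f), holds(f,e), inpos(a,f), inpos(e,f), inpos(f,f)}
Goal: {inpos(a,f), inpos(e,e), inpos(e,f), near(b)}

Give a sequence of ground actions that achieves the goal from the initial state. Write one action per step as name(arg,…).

bind(e,f); bind(b,a); bind(f,e); push(e)

1. bind(e,f)  →  {at(a), at(e), holds(a,a), holds(a,b), holds(b,a), holds(e,a), holds(e,f), holds(f,e), holds(f,f), inpos(a,f), inpos(e,f), inpos(f,f), near(e)}
2. bind(b,a)  →  {at(a), at(e), holds(a,a), holds(a,b), holds(b,a), holds(e,a), holds(e,f), holds(f,e), holds(f,f), inpos(a,f), inpos(e,f), inpos(f,f), near(b), near(e)}
3. bind(f,e)  →  {at(a), at(e), holds(a,a), holds(a,b), holds(b,a), holds(e,a), holds(e,e), holds(e,f), holds(f,e), holds(f,f), inpos(a,f), inpos(e,f), inpos(f,f), near(b), near(e), near(f)}
4. push(e)  →  {at(a), at(e), holds(a,a), holds(a,b), holds(b,a), holds(e,a), holds(e,e), holds(e,f), holds(f,e), holds(f,f), inpos(a,f), inpos(e,e), inpos(e,f), inpos(f,f), near(b), near(e), near(f)}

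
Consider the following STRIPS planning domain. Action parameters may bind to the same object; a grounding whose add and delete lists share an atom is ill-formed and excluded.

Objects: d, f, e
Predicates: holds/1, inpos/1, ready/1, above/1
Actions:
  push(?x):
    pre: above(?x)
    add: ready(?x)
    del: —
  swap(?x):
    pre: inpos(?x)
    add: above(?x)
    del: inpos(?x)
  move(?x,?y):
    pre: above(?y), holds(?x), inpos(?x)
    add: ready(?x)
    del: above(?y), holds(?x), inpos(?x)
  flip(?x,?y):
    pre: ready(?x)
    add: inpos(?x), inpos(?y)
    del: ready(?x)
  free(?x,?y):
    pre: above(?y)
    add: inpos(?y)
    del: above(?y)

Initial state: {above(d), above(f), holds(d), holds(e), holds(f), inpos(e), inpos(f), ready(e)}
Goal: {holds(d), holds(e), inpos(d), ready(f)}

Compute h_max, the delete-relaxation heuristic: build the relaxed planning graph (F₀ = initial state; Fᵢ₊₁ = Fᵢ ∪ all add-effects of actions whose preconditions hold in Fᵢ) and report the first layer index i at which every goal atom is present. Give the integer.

F0 = init (8 atoms)
F1 = F0 ∪ {above(e), inpos(d), ready(d), ready(f)}  (12 atoms)
goal ⊆ F1  ⇒  h_max = 1

1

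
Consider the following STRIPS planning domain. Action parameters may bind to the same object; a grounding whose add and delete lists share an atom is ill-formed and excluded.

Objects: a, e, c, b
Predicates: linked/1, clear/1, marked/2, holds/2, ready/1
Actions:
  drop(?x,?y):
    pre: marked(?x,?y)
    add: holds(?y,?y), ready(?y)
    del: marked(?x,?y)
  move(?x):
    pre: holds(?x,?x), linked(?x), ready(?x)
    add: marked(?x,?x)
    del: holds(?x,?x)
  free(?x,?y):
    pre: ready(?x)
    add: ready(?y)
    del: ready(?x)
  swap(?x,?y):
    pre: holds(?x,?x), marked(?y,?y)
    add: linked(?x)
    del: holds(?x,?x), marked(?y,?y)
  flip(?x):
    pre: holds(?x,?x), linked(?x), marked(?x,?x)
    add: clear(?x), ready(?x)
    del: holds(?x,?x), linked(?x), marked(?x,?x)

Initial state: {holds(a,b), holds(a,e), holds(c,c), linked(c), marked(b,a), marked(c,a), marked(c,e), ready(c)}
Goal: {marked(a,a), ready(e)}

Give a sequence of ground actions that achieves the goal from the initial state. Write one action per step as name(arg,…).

1. drop(c,a)  →  {holds(a,a), holds(a,b), holds(a,e), holds(c,c), linked(c), marked(b,a), marked(c,e), ready(a), ready(c)}
2. drop(c,e)  →  {holds(a,a), holds(a,b), holds(a,e), holds(c,c), holds(e,e), linked(c), marked(b,a), ready(a), ready(c), ready(e)}
3. move(c)  →  {holds(a,a), holds(a,b), holds(a,e), holds(e,e), linked(c), marked(b,a), marked(c,c), ready(a), ready(c), ready(e)}
4. swap(a,c)  →  {holds(a,b), holds(a,e), holds(e,e), linked(a), linked(c), marked(b,a), ready(a), ready(c), ready(e)}
5. drop(b,a)  →  {holds(a,a), holds(a,b), holds(a,e), holds(e,e), linked(a), linked(c), ready(a), ready(c), ready(e)}
6. move(a)  →  {holds(a,b), holds(a,e), holds(e,e), linked(a), linked(c), marked(a,a), ready(a), ready(c), ready(e)}

drop(c,a); drop(c,e); move(c); swap(a,c); drop(b,a); move(a)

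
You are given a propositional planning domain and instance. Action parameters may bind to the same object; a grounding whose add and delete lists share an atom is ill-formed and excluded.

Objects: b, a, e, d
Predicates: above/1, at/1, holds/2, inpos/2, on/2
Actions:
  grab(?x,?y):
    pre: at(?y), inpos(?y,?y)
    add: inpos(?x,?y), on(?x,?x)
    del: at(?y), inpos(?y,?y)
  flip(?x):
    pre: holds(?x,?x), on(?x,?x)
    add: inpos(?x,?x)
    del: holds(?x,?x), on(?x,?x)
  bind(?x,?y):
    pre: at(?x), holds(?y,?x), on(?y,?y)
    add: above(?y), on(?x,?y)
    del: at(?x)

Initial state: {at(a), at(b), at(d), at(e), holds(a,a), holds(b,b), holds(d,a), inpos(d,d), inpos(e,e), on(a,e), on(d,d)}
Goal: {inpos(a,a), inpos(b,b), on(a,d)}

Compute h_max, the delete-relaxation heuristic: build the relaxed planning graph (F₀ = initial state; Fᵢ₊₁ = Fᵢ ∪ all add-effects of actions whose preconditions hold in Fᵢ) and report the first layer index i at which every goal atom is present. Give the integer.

2

F0 = init (11 atoms)
F1 = F0 ∪ {above(d), inpos(a,d), inpos(a,e), inpos(b,d), inpos(b,e), inpos(d,e), inpos(e,d), on(a,a), on(a,d), on(b,b), on(e,e)}  (22 atoms)
F2 = F1 ∪ {above(a), above(b), inpos(a,a), inpos(b,b)}  (26 atoms)
goal ⊆ F2  ⇒  h_max = 2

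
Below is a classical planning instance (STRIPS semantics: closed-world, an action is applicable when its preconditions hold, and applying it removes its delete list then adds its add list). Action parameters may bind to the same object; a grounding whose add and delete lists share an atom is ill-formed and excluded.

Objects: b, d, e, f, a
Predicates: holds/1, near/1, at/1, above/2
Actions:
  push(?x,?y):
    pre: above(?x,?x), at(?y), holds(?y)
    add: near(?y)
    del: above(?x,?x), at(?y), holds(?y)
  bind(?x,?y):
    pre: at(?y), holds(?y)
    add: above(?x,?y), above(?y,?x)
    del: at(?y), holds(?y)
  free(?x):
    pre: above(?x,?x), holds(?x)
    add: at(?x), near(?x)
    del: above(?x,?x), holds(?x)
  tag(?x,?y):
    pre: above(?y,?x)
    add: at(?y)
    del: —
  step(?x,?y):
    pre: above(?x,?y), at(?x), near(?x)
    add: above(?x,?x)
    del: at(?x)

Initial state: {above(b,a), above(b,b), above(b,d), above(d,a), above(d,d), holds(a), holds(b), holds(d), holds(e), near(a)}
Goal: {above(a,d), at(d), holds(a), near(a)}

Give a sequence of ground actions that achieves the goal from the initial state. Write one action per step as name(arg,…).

tag(d,d); bind(a,d); tag(d,d)

1. tag(d,d)  →  {above(b,a), above(b,b), above(b,d), above(d,a), above(d,d), at(d), holds(a), holds(b), holds(d), holds(e), near(a)}
2. bind(a,d)  →  {above(a,d), above(b,a), above(b,b), above(b,d), above(d,a), above(d,d), holds(a), holds(b), holds(e), near(a)}
3. tag(d,d)  →  {above(a,d), above(b,a), above(b,b), above(b,d), above(d,a), above(d,d), at(d), holds(a), holds(b), holds(e), near(a)}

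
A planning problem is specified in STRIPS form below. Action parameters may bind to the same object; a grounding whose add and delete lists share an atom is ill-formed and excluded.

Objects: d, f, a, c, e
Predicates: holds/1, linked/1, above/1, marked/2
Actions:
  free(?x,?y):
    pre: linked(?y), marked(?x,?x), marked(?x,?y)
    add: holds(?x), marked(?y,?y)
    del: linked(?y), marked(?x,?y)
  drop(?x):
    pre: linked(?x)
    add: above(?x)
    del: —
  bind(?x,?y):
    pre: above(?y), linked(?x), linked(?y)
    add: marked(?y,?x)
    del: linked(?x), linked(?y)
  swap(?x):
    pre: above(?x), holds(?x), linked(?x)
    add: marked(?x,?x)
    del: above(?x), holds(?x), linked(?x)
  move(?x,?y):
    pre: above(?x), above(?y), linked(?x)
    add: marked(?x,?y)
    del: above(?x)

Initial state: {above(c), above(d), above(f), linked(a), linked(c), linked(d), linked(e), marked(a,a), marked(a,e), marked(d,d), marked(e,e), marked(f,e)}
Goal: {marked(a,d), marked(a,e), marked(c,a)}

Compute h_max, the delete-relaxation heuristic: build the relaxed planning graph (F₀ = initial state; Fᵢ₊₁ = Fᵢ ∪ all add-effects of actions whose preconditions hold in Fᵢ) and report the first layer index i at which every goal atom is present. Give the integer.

2

F0 = init (12 atoms)
F1 = F0 ∪ {above(a), above(e), holds(a), marked(c,a), marked(c,c), marked(c,d), marked(c,e), marked(c,f), marked(d,a), marked(d,c), marked(d,e), marked(d,f)}  (24 atoms)
F2 = F1 ∪ {holds(c), holds(d), marked(a,c), marked(a,d), marked(a,f), marked(e,a), marked(e,c), marked(e,d), marked(e,f)}  (33 atoms)
goal ⊆ F2  ⇒  h_max = 2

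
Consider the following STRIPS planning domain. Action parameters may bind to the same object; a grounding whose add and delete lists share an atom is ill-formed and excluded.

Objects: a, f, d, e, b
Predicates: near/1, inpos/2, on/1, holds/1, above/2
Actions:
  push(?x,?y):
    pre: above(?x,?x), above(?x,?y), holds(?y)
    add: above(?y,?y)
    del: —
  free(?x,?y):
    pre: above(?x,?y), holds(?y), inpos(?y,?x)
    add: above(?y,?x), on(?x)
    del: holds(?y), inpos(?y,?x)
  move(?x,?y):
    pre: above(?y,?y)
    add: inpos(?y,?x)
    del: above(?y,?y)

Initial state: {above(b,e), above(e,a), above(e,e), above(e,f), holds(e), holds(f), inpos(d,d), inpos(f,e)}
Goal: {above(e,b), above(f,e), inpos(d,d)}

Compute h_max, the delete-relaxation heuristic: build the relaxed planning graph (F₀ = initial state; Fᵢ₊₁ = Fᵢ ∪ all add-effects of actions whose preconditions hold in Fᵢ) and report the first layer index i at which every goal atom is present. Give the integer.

2

F0 = init (8 atoms)
F1 = F0 ∪ {above(f,e), above(f,f), inpos(e,a), inpos(e,b), inpos(e,d), inpos(e,e), inpos(e,f), on(e)}  (16 atoms)
F2 = F1 ∪ {above(e,b), inpos(f,a), inpos(f,b), inpos(f,d), inpos(f,f), on(b), on(f)}  (23 atoms)
goal ⊆ F2  ⇒  h_max = 2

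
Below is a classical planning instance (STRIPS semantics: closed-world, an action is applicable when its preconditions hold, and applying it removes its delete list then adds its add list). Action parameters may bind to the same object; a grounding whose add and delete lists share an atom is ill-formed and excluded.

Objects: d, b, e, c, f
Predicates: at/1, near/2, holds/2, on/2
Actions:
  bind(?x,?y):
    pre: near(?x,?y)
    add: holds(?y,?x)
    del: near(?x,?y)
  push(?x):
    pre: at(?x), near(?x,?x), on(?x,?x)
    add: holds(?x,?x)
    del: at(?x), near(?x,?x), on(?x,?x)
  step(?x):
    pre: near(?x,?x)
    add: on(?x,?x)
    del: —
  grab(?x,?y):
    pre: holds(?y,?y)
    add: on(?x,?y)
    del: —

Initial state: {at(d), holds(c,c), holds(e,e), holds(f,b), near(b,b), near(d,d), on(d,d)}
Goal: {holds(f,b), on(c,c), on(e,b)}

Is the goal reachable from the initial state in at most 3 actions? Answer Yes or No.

1. bind(b,b)  →  {at(d), holds(b,b), holds(c,c), holds(e,e), holds(f,b), near(d,d), on(d,d)}
2. grab(e,b)  →  {at(d), holds(b,b), holds(c,c), holds(e,e), holds(f,b), near(d,d), on(d,d), on(e,b)}
3. grab(c,c)  →  {at(d), holds(b,b), holds(c,c), holds(e,e), holds(f,b), near(d,d), on(c,c), on(d,d), on(e,b)}
optimal plan length = 3; 3 ≤ 3

Yes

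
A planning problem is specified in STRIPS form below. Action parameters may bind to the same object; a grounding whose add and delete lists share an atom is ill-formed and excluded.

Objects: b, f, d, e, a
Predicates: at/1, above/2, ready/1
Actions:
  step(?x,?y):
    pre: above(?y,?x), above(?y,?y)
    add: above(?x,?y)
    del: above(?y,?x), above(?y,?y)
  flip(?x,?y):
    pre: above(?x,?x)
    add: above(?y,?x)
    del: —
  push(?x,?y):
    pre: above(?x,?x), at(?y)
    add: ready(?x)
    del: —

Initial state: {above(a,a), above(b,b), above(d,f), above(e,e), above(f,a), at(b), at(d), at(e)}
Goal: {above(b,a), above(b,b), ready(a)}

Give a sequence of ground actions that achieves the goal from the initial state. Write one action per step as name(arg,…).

flip(a,b); push(a,b)

1. flip(a,b)  →  {above(a,a), above(b,a), above(b,b), above(d,f), above(e,e), above(f,a), at(b), at(d), at(e)}
2. push(a,b)  →  {above(a,a), above(b,a), above(b,b), above(d,f), above(e,e), above(f,a), at(b), at(d), at(e), ready(a)}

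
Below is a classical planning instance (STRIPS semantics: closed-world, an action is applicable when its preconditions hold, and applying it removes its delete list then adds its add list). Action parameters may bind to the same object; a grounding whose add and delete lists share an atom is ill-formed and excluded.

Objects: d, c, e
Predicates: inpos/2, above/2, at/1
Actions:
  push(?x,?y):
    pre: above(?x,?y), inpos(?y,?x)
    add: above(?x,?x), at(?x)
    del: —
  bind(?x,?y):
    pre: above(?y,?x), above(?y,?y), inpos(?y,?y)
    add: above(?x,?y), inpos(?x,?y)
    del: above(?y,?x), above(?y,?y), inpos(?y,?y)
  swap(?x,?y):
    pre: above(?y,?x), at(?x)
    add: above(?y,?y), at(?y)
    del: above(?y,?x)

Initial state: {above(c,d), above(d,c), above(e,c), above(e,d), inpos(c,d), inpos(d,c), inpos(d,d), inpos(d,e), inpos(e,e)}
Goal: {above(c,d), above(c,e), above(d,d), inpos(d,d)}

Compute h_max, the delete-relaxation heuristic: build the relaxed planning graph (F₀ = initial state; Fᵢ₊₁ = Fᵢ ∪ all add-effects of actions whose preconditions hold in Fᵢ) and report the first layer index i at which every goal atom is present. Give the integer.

2

F0 = init (9 atoms)
F1 = F0 ∪ {above(c,c), above(d,d), above(e,e), at(c), at(d), at(e)}  (15 atoms)
F2 = F1 ∪ {above(c,e), above(d,e), inpos(c,e)}  (18 atoms)
goal ⊆ F2  ⇒  h_max = 2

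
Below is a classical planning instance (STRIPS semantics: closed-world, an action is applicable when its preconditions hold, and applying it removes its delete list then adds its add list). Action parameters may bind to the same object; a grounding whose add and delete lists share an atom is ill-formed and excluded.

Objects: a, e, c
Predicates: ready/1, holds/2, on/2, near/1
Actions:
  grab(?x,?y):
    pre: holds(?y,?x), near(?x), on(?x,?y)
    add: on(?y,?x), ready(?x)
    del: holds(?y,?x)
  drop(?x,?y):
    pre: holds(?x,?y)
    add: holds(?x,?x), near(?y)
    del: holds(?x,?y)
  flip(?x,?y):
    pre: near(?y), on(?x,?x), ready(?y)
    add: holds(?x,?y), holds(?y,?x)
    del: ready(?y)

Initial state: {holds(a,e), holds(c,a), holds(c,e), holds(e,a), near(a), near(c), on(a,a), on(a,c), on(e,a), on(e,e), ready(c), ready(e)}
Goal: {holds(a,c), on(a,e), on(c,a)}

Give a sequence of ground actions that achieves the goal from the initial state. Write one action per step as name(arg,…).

grab(a,c); drop(c,e); grab(e,a); flip(a,c)

1. grab(a,c)  →  {holds(a,e), holds(c,e), holds(e,a), near(a), near(c), on(a,a), on(a,c), on(c,a), on(e,a), on(e,e), ready(a), ready(c), ready(e)}
2. drop(c,e)  →  {holds(a,e), holds(c,c), holds(e,a), near(a), near(c), near(e), on(a,a), on(a,c), on(c,a), on(e,a), on(e,e), ready(a), ready(c), ready(e)}
3. grab(e,a)  →  {holds(c,c), holds(e,a), near(a), near(c), near(e), on(a,a), on(a,c), on(a,e), on(c,a), on(e,a), on(e,e), ready(a), ready(c), ready(e)}
4. flip(a,c)  →  {holds(a,c), holds(c,a), holds(c,c), holds(e,a), near(a), near(c), near(e), on(a,a), on(a,c), on(a,e), on(c,a), on(e,a), on(e,e), ready(a), ready(e)}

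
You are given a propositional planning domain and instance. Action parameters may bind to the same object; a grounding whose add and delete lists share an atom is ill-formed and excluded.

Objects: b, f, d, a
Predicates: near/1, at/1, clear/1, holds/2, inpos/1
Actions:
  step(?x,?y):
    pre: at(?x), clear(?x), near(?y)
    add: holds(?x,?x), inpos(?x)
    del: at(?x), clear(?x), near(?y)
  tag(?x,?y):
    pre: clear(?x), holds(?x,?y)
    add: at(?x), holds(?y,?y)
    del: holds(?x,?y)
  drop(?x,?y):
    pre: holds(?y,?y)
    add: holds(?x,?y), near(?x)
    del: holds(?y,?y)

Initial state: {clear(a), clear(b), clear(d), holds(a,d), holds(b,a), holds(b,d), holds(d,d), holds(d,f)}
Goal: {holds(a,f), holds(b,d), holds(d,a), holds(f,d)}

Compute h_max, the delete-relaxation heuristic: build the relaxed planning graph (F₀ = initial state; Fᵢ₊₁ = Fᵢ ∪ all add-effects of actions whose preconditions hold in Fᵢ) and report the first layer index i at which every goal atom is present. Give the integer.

2

F0 = init (8 atoms)
F1 = F0 ∪ {at(a), at(b), at(d), holds(a,a), holds(f,d), holds(f,f), near(a), near(b), near(f)}  (17 atoms)
F2 = F1 ∪ {holds(a,f), holds(b,b), holds(b,f), holds(d,a), holds(f,a), inpos(a), inpos(b), inpos(d), near(d)}  (26 atoms)
goal ⊆ F2  ⇒  h_max = 2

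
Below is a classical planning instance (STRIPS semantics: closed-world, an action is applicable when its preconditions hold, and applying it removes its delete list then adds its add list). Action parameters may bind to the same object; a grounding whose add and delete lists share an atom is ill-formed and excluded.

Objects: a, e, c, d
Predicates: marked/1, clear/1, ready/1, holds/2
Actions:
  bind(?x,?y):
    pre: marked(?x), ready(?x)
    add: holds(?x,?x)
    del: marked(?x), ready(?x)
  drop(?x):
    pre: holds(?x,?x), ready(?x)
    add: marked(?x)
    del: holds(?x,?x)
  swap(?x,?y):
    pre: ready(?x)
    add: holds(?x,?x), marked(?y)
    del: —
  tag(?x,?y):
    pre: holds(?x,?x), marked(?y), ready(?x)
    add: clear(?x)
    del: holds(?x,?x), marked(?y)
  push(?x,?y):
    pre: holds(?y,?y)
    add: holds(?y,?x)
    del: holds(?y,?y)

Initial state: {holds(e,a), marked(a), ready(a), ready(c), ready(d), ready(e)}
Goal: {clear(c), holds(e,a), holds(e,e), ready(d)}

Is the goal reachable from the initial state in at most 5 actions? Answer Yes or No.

Yes

1. swap(e,a)  →  {holds(e,a), holds(e,e), marked(a), ready(a), ready(c), ready(d), ready(e)}
2. swap(c,a)  →  {holds(c,c), holds(e,a), holds(e,e), marked(a), ready(a), ready(c), ready(d), ready(e)}
3. tag(c,a)  →  {clear(c), holds(e,a), holds(e,e), ready(a), ready(c), ready(d), ready(e)}
optimal plan length = 3; 3 ≤ 5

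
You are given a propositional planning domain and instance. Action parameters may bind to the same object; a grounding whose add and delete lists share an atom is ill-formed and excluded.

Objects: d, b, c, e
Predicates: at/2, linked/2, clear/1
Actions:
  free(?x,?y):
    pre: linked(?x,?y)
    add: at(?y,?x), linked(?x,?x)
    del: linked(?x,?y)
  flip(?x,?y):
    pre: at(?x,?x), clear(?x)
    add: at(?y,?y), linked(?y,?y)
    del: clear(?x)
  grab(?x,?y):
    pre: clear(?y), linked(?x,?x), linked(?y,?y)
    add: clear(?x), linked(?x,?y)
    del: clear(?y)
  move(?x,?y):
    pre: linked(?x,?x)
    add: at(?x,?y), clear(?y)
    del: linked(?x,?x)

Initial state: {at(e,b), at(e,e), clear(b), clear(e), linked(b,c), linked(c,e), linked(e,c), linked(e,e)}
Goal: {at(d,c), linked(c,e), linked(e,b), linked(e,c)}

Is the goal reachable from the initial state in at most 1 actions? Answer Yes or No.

1. free(b,c)  →  {at(c,b), at(e,b), at(e,e), clear(b), clear(e), linked(b,b), linked(c,e), linked(e,c), linked(e,e)}
2. flip(e,d)  →  {at(c,b), at(d,d), at(e,b), at(e,e), clear(b), linked(b,b), linked(c,e), linked(d,d), linked(e,c), linked(e,e)}
3. grab(e,b)  →  {at(c,b), at(d,d), at(e,b), at(e,e), clear(e), linked(b,b), linked(c,e), linked(d,d), linked(e,b), linked(e,c), linked(e,e)}
4. move(d,c)  →  {at(c,b), at(d,c), at(d,d), at(e,b), at(e,e), clear(c), clear(e), linked(b,b), linked(c,e), linked(e,b), linked(e,c), linked(e,e)}
optimal plan length = 4; 4 > 1

No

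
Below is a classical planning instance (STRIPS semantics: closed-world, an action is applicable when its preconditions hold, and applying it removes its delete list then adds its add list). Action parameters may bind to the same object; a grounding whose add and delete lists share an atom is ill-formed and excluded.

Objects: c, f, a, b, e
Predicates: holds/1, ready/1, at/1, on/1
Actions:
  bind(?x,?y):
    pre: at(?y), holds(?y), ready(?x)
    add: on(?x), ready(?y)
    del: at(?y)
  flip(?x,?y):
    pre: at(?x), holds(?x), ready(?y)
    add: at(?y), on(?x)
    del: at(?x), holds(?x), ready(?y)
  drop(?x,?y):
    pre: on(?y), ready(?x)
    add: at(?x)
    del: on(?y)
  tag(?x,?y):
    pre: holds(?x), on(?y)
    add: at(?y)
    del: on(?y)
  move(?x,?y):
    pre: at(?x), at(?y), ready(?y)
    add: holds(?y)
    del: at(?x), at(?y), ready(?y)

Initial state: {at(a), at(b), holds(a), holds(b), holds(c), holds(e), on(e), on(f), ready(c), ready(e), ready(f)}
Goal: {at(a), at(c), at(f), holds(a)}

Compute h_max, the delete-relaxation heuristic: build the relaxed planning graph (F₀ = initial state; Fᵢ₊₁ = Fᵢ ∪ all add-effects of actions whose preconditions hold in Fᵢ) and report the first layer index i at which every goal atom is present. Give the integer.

1

F0 = init (11 atoms)
F1 = F0 ∪ {at(c), at(e), at(f), on(a), on(b), on(c), ready(a), ready(b)}  (19 atoms)
goal ⊆ F1  ⇒  h_max = 1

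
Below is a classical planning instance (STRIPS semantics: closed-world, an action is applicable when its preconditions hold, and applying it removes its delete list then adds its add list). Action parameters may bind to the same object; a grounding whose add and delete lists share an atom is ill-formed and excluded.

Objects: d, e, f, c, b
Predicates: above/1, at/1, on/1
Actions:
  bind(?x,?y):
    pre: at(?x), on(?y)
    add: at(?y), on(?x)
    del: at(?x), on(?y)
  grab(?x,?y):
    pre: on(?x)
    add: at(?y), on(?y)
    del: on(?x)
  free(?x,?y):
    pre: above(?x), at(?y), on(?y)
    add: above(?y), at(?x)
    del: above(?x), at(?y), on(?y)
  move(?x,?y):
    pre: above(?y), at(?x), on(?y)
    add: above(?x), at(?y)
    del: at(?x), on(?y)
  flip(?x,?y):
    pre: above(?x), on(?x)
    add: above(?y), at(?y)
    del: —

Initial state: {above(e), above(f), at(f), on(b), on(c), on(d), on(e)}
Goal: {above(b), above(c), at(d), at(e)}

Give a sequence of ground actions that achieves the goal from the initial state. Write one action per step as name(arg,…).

bind(f,d); grab(e,c); free(e,c); flip(f,b)

1. bind(f,d)  →  {above(e), above(f), at(d), on(b), on(c), on(e), on(f)}
2. grab(e,c)  →  {above(e), above(f), at(c), at(d), on(b), on(c), on(f)}
3. free(e,c)  →  {above(c), above(f), at(d), at(e), on(b), on(f)}
4. flip(f,b)  →  {above(b), above(c), above(f), at(b), at(d), at(e), on(b), on(f)}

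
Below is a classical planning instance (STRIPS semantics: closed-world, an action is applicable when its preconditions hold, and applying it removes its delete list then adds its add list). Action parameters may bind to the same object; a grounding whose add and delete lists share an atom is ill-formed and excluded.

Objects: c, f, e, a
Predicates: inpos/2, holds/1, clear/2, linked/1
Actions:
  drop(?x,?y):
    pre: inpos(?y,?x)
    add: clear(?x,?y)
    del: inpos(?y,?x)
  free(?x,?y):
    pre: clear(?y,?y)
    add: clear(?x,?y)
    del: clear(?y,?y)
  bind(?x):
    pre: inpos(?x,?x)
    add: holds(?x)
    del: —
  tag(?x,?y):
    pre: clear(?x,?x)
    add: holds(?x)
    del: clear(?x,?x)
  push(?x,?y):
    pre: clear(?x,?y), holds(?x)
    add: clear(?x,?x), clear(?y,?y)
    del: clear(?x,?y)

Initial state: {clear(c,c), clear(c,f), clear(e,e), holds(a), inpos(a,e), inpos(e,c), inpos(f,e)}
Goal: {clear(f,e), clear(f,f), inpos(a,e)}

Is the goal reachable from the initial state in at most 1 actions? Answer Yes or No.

No

1. free(f,e)  →  {clear(c,c), clear(c,f), clear(f,e), holds(a), inpos(a,e), inpos(e,c), inpos(f,e)}
2. tag(c,c)  →  {clear(c,f), clear(f,e), holds(a), holds(c), inpos(a,e), inpos(e,c), inpos(f,e)}
3. push(c,f)  →  {clear(c,c), clear(f,e), clear(f,f), holds(a), holds(c), inpos(a,e), inpos(e,c), inpos(f,e)}
optimal plan length = 3; 3 > 1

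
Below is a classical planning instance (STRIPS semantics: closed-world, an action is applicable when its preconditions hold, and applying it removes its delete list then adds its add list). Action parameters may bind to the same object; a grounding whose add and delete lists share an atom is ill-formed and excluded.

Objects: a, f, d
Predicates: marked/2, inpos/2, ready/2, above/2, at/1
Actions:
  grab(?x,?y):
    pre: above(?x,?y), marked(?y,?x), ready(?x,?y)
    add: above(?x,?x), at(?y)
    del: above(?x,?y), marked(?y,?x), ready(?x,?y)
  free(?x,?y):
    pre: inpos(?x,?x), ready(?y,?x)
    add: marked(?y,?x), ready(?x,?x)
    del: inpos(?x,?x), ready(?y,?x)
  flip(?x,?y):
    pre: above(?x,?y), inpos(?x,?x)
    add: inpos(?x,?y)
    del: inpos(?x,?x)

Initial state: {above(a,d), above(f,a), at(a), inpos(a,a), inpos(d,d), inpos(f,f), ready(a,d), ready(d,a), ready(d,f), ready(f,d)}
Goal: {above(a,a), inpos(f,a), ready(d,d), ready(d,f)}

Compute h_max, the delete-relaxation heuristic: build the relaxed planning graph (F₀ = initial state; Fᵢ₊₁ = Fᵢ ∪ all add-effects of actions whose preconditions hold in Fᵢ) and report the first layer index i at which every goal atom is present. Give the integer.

2

F0 = init (10 atoms)
F1 = F0 ∪ {inpos(a,d), inpos(f,a), marked(a,d), marked(d,a), marked(d,f), marked(f,d), ready(a,a), ready(d,d), ready(f,f)}  (19 atoms)
F2 = F1 ∪ {above(a,a), at(d)}  (21 atoms)
goal ⊆ F2  ⇒  h_max = 2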